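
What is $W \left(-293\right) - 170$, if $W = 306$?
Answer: $-89828$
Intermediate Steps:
$W \left(-293\right) - 170 = 306 \left(-293\right) - 170 = -89658 - 170 = -89828$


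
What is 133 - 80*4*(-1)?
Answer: 453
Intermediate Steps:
133 - 80*4*(-1) = 133 - (-320) = 133 - 80*(-4) = 133 + 320 = 453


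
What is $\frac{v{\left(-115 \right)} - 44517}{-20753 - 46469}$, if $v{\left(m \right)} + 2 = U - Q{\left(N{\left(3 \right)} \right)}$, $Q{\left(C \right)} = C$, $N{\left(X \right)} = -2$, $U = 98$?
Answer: $\frac{44419}{67222} \approx 0.66078$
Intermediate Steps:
$v{\left(m \right)} = 98$ ($v{\left(m \right)} = -2 + \left(98 - -2\right) = -2 + \left(98 + 2\right) = -2 + 100 = 98$)
$\frac{v{\left(-115 \right)} - 44517}{-20753 - 46469} = \frac{98 - 44517}{-20753 - 46469} = - \frac{44419}{-67222} = \left(-44419\right) \left(- \frac{1}{67222}\right) = \frac{44419}{67222}$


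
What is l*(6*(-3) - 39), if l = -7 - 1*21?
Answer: 1596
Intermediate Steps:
l = -28 (l = -7 - 21 = -28)
l*(6*(-3) - 39) = -28*(6*(-3) - 39) = -28*(-18 - 39) = -28*(-57) = 1596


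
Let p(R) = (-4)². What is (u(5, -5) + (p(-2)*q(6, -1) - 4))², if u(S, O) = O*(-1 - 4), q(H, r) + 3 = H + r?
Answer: 2809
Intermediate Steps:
p(R) = 16
q(H, r) = -3 + H + r (q(H, r) = -3 + (H + r) = -3 + H + r)
u(S, O) = -5*O (u(S, O) = O*(-5) = -5*O)
(u(5, -5) + (p(-2)*q(6, -1) - 4))² = (-5*(-5) + (16*(-3 + 6 - 1) - 4))² = (25 + (16*2 - 4))² = (25 + (32 - 4))² = (25 + 28)² = 53² = 2809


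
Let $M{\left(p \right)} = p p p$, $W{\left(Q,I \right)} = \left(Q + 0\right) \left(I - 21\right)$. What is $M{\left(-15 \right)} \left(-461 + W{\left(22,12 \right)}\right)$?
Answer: $2224125$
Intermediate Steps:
$W{\left(Q,I \right)} = Q \left(-21 + I\right)$
$M{\left(p \right)} = p^{3}$ ($M{\left(p \right)} = p^{2} p = p^{3}$)
$M{\left(-15 \right)} \left(-461 + W{\left(22,12 \right)}\right) = \left(-15\right)^{3} \left(-461 + 22 \left(-21 + 12\right)\right) = - 3375 \left(-461 + 22 \left(-9\right)\right) = - 3375 \left(-461 - 198\right) = \left(-3375\right) \left(-659\right) = 2224125$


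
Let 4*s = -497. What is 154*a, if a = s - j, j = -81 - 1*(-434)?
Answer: -146993/2 ≈ -73497.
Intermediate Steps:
s = -497/4 (s = (1/4)*(-497) = -497/4 ≈ -124.25)
j = 353 (j = -81 + 434 = 353)
a = -1909/4 (a = -497/4 - 1*353 = -497/4 - 353 = -1909/4 ≈ -477.25)
154*a = 154*(-1909/4) = -146993/2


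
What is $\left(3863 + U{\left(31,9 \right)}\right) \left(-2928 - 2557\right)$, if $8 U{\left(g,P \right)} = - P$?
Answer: $- \frac{169459075}{8} \approx -2.1182 \cdot 10^{7}$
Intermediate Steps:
$U{\left(g,P \right)} = - \frac{P}{8}$ ($U{\left(g,P \right)} = \frac{\left(-1\right) P}{8} = - \frac{P}{8}$)
$\left(3863 + U{\left(31,9 \right)}\right) \left(-2928 - 2557\right) = \left(3863 - \frac{9}{8}\right) \left(-2928 - 2557\right) = \frac{30895 \left(-2928 - 2557\right)}{8} = \frac{30895}{8} \left(-5485\right) = - \frac{169459075}{8}$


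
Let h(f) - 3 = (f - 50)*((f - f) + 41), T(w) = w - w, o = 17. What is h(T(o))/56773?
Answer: -2047/56773 ≈ -0.036056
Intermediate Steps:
T(w) = 0
h(f) = -2047 + 41*f (h(f) = 3 + (f - 50)*((f - f) + 41) = 3 + (-50 + f)*(0 + 41) = 3 + (-50 + f)*41 = 3 + (-2050 + 41*f) = -2047 + 41*f)
h(T(o))/56773 = (-2047 + 41*0)/56773 = (-2047 + 0)*(1/56773) = -2047*1/56773 = -2047/56773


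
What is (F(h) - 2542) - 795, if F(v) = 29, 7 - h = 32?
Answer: -3308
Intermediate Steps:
h = -25 (h = 7 - 1*32 = 7 - 32 = -25)
(F(h) - 2542) - 795 = (29 - 2542) - 795 = -2513 - 795 = -3308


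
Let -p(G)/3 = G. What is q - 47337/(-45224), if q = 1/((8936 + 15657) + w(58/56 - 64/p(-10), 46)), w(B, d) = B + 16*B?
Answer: 488594727231/466766988952 ≈ 1.0468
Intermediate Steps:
p(G) = -3*G
w(B, d) = 17*B
q = 420/10321223 (q = 1/((8936 + 15657) + 17*(58/56 - 64/((-3*(-10))))) = 1/(24593 + 17*(58*(1/56) - 64/30)) = 1/(24593 + 17*(29/28 - 64*1/30)) = 1/(24593 + 17*(29/28 - 32/15)) = 1/(24593 + 17*(-461/420)) = 1/(24593 - 7837/420) = 1/(10321223/420) = 420/10321223 ≈ 4.0693e-5)
q - 47337/(-45224) = 420/10321223 - 47337/(-45224) = 420/10321223 - 47337*(-1/45224) = 420/10321223 + 47337/45224 = 488594727231/466766988952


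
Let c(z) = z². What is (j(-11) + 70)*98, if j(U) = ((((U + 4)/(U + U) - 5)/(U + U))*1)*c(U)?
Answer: 18767/2 ≈ 9383.5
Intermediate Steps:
j(U) = U*(-5 + (4 + U)/(2*U))/2 (j(U) = ((((U + 4)/(U + U) - 5)/(U + U))*1)*U² = ((((4 + U)/((2*U)) - 5)/((2*U)))*1)*U² = ((((4 + U)*(1/(2*U)) - 5)*(1/(2*U)))*1)*U² = ((((4 + U)/(2*U) - 5)*(1/(2*U)))*1)*U² = (((-5 + (4 + U)/(2*U))*(1/(2*U)))*1)*U² = (((-5 + (4 + U)/(2*U))/(2*U))*1)*U² = ((-5 + (4 + U)/(2*U))/(2*U))*U² = U*(-5 + (4 + U)/(2*U))/2)
(j(-11) + 70)*98 = ((1 - 9/4*(-11)) + 70)*98 = ((1 + 99/4) + 70)*98 = (103/4 + 70)*98 = (383/4)*98 = 18767/2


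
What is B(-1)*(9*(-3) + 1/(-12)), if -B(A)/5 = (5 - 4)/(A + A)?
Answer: -1625/24 ≈ -67.708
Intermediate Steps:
B(A) = -5/(2*A) (B(A) = -5*(5 - 4)/(A + A) = -5/(2*A))
B(-1)*(9*(-3) + 1/(-12)) = (-5/2/(-1))*(9*(-3) + 1/(-12)) = (-5/2*(-1))*(-27 - 1/12) = (5/2)*(-325/12) = -1625/24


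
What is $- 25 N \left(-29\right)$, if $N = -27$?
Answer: $-19575$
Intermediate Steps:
$- 25 N \left(-29\right) = \left(-25\right) \left(-27\right) \left(-29\right) = 675 \left(-29\right) = -19575$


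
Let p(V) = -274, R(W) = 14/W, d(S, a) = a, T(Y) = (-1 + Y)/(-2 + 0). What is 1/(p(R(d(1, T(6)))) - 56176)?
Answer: -1/56450 ≈ -1.7715e-5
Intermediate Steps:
T(Y) = 1/2 - Y/2 (T(Y) = (-1 + Y)/(-2) = (-1 + Y)*(-1/2) = 1/2 - Y/2)
1/(p(R(d(1, T(6)))) - 56176) = 1/(-274 - 56176) = 1/(-56450) = -1/56450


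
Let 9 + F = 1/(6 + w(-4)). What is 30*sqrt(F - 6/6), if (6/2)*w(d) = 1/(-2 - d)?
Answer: 60*I*sqrt(3367)/37 ≈ 94.096*I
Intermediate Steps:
w(d) = 1/(3*(-2 - d))
F = -327/37 (F = -9 + 1/(6 - 1/(6 + 3*(-4))) = -9 + 1/(6 - 1/(6 - 12)) = -9 + 1/(6 - 1/(-6)) = -9 + 1/(6 - 1*(-1/6)) = -9 + 1/(6 + 1/6) = -9 + 1/(37/6) = -9 + 6/37 = -327/37 ≈ -8.8378)
30*sqrt(F - 6/6) = 30*sqrt(-327/37 - 6/6) = 30*sqrt(-327/37 - 1*1) = 30*sqrt(-327/37 - 1) = 30*sqrt(-364/37) = 30*(2*I*sqrt(3367)/37) = 60*I*sqrt(3367)/37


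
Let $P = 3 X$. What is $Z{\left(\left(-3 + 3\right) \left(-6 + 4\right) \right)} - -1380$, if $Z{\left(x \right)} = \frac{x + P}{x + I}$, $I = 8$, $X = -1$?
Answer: $\frac{11037}{8} \approx 1379.6$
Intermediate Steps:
$P = -3$ ($P = 3 \left(-1\right) = -3$)
$Z{\left(x \right)} = \frac{-3 + x}{8 + x}$ ($Z{\left(x \right)} = \frac{x - 3}{x + 8} = \frac{-3 + x}{8 + x}$)
$Z{\left(\left(-3 + 3\right) \left(-6 + 4\right) \right)} - -1380 = \frac{-3 + \left(-3 + 3\right) \left(-6 + 4\right)}{8 + \left(-3 + 3\right) \left(-6 + 4\right)} - -1380 = \frac{-3 + 0 \left(-2\right)}{8 + 0 \left(-2\right)} + 1380 = \frac{-3 + 0}{8 + 0} + 1380 = \frac{1}{8} \left(-3\right) + 1380 = - \frac{3}{8} + 1380 = \frac{11037}{8}$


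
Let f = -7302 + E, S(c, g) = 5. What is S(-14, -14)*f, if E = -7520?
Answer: -74110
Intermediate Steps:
f = -14822 (f = -7302 - 7520 = -14822)
S(-14, -14)*f = 5*(-14822) = -74110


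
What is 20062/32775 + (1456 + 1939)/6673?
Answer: 245144851/218707575 ≈ 1.1209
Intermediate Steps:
20062/32775 + (1456 + 1939)/6673 = 20062*(1/32775) + 3395*(1/6673) = 20062/32775 + 3395/6673 = 245144851/218707575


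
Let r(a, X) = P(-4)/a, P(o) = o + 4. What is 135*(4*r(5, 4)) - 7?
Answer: -7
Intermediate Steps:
P(o) = 4 + o
r(a, X) = 0 (r(a, X) = (4 - 4)/a = 0/a = 0)
135*(4*r(5, 4)) - 7 = 135*(4*0) - 7 = 135*0 - 7 = 0 - 7 = -7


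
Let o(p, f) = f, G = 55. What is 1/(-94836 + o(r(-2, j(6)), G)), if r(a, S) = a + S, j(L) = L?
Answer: -1/94781 ≈ -1.0551e-5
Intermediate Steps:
r(a, S) = S + a
1/(-94836 + o(r(-2, j(6)), G)) = 1/(-94836 + 55) = 1/(-94781) = -1/94781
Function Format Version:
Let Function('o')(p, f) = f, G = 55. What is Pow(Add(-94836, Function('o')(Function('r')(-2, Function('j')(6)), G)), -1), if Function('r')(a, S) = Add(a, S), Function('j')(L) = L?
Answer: Rational(-1, 94781) ≈ -1.0551e-5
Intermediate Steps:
Function('r')(a, S) = Add(S, a)
Pow(Add(-94836, Function('o')(Function('r')(-2, Function('j')(6)), G)), -1) = Pow(Add(-94836, 55), -1) = Pow(-94781, -1) = Rational(-1, 94781)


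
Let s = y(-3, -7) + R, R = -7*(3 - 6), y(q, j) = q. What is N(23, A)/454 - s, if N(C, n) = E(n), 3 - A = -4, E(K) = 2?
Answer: -4085/227 ≈ -17.996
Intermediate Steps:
A = 7 (A = 3 - 1*(-4) = 3 + 4 = 7)
R = 21 (R = -7*(-3) = 21)
N(C, n) = 2
s = 18 (s = -3 + 21 = 18)
N(23, A)/454 - s = 2/454 - 1*18 = 2*(1/454) - 18 = 1/227 - 18 = -4085/227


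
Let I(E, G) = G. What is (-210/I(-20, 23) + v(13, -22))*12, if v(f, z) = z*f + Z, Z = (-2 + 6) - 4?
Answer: -81456/23 ≈ -3541.6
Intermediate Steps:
Z = 0 (Z = 4 - 4 = 0)
v(f, z) = f*z (v(f, z) = z*f + 0 = f*z + 0 = f*z)
(-210/I(-20, 23) + v(13, -22))*12 = (-210/23 + 13*(-22))*12 = (-210*1/23 - 286)*12 = (-210/23 - 286)*12 = -6788/23*12 = -81456/23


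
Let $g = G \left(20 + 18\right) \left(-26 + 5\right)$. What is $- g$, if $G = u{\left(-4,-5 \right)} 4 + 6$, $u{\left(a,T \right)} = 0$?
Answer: $4788$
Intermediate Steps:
$G = 6$ ($G = 0 \cdot 4 + 6 = 0 + 6 = 6$)
$g = -4788$ ($g = 6 \left(20 + 18\right) \left(-26 + 5\right) = 6 \cdot 38 \left(-21\right) = 6 \left(-798\right) = -4788$)
$- g = \left(-1\right) \left(-4788\right) = 4788$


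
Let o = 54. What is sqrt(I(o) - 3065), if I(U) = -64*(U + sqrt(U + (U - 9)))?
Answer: sqrt(-6521 - 192*sqrt(11)) ≈ 84.604*I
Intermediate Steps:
I(U) = -64*U - 64*sqrt(-9 + 2*U) (I(U) = -64*(U + sqrt(U + (-9 + U))) = -64*(U + sqrt(-9 + 2*U)) = -64*U - 64*sqrt(-9 + 2*U))
sqrt(I(o) - 3065) = sqrt((-64*54 - 64*sqrt(-9 + 2*54)) - 3065) = sqrt((-3456 - 64*sqrt(-9 + 108)) - 3065) = sqrt((-3456 - 192*sqrt(11)) - 3065) = sqrt(-6521 - 192*sqrt(11))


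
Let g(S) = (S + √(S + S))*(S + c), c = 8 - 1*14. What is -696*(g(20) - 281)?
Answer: 696 - 19488*√10 ≈ -60931.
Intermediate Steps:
c = -6 (c = 8 - 14 = -6)
g(S) = (-6 + S)*(S + √2*√S) (g(S) = (S + √(S + S))*(S - 6) = (S + √(2*S))*(-6 + S) = (S + √2*√S)*(-6 + S) = (-6 + S)*(S + √2*√S))
-696*(g(20) - 281) = -696*((20² - 6*20 + √2*20^(3/2) - 6*√2*√20) - 281) = -696*((400 - 120 + √2*(40*√5) - 6*√2*2*√5) - 281) = -696*((400 - 120 + 40*√10 - 12*√10) - 281) = -696*((280 + 28*√10) - 281) = -696*(-1 + 28*√10) = 696 - 19488*√10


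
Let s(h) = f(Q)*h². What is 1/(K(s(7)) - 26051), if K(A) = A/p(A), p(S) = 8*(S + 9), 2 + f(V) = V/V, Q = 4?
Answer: -320/8336271 ≈ -3.8386e-5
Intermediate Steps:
f(V) = -1 (f(V) = -2 + V/V = -2 + 1 = -1)
s(h) = -h²
p(S) = 72 + 8*S (p(S) = 8*(9 + S) = 72 + 8*S)
K(A) = A/(72 + 8*A)
1/(K(s(7)) - 26051) = 1/((-1*7²)/(8*(9 - 1*7²)) - 26051) = 1/((-1*49)/(8*(9 - 1*49)) - 26051) = 1/((⅛)*(-49)/(9 - 49) - 26051) = 1/((⅛)*(-49)/(-40) - 26051) = 1/((⅛)*(-49)*(-1/40) - 26051) = 1/(49/320 - 26051) = 1/(-8336271/320) = -320/8336271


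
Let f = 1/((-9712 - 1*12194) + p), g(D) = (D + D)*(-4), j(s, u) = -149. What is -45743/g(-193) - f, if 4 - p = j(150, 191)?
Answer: -995045935/33586632 ≈ -29.626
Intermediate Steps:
p = 153 (p = 4 - 1*(-149) = 4 + 149 = 153)
g(D) = -8*D (g(D) = (2*D)*(-4) = -8*D)
f = -1/21753 (f = 1/((-9712 - 1*12194) + 153) = 1/((-9712 - 12194) + 153) = 1/(-21906 + 153) = 1/(-21753) = -1/21753 ≈ -4.5971e-5)
-45743/g(-193) - f = -45743/((-8*(-193))) - 1*(-1/21753) = -45743/1544 + 1/21753 = -995045935/33586632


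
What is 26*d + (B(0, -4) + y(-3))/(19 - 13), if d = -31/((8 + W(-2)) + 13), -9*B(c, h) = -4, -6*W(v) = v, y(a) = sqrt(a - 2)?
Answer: -32579/864 + I*sqrt(5)/6 ≈ -37.707 + 0.37268*I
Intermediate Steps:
y(a) = sqrt(-2 + a)
W(v) = -v/6
B(c, h) = 4/9 (B(c, h) = -1/9*(-4) = 4/9)
d = -93/64 (d = -31/((8 - 1/6*(-2)) + 13) = -31/((8 + 1/3) + 13) = -31/(25/3 + 13) = -31/64/3 = -31*3/64 = -93/64 ≈ -1.4531)
26*d + (B(0, -4) + y(-3))/(19 - 13) = 26*(-93/64) + (4/9 + sqrt(-2 - 3))/(19 - 13) = -1209/32 + (4/9 + sqrt(-5))/6 = -1209/32 + (4/9 + I*sqrt(5))*(1/6) = -1209/32 + (2/27 + I*sqrt(5)/6) = -32579/864 + I*sqrt(5)/6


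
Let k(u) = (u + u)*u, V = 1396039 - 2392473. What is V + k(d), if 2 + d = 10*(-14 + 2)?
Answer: -966666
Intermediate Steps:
V = -996434
d = -122 (d = -2 + 10*(-14 + 2) = -2 + 10*(-12) = -2 - 120 = -122)
k(u) = 2*u² (k(u) = (2*u)*u = 2*u²)
V + k(d) = -996434 + 2*(-122)² = -996434 + 2*14884 = -996434 + 29768 = -966666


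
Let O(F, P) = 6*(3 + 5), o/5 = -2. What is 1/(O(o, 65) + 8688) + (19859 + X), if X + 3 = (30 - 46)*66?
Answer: 164236801/8736 ≈ 18800.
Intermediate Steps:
o = -10 (o = 5*(-2) = -10)
X = -1059 (X = -3 + (30 - 46)*66 = -3 - 16*66 = -3 - 1056 = -1059)
O(F, P) = 48 (O(F, P) = 6*8 = 48)
1/(O(o, 65) + 8688) + (19859 + X) = 1/(48 + 8688) + (19859 - 1059) = 1/8736 + 18800 = 164236801/8736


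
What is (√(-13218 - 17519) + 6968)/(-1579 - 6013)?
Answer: -67/73 - I*√30737/7592 ≈ -0.91781 - 0.023093*I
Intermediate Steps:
(√(-13218 - 17519) + 6968)/(-1579 - 6013) = (√(-30737) + 6968)/(-7592) = (I*√30737 + 6968)*(-1/7592) = (6968 + I*√30737)*(-1/7592) = -67/73 - I*√30737/7592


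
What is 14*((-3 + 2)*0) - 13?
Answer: -13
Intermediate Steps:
14*((-3 + 2)*0) - 13 = 14*(-1*0) - 13 = 14*0 - 13 = 0 - 13 = -13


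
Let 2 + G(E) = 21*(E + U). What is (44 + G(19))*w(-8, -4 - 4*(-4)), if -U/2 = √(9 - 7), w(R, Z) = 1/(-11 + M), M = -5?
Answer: -441/16 + 21*√2/8 ≈ -23.850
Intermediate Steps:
w(R, Z) = -1/16 (w(R, Z) = 1/(-11 - 5) = 1/(-16) = -1/16)
U = -2*√2 (U = -2*√(9 - 7) = -2*√2 ≈ -2.8284)
G(E) = -2 - 42*√2 + 21*E (G(E) = -2 + 21*(E - 2*√2) = -2 + (-42*√2 + 21*E) = -2 - 42*√2 + 21*E)
(44 + G(19))*w(-8, -4 - 4*(-4)) = (44 + (-2 - 42*√2 + 21*19))*(-1/16) = (44 + (-2 - 42*√2 + 399))*(-1/16) = (44 + (397 - 42*√2))*(-1/16) = (441 - 42*√2)*(-1/16) = -441/16 + 21*√2/8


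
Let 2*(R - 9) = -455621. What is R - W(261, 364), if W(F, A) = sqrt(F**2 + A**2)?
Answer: -455603/2 - sqrt(200617) ≈ -2.2825e+5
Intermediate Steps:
W(F, A) = sqrt(A**2 + F**2)
R = -455603/2 (R = 9 + (1/2)*(-455621) = 9 - 455621/2 = -455603/2 ≈ -2.2780e+5)
R - W(261, 364) = -455603/2 - sqrt(364**2 + 261**2) = -455603/2 - sqrt(132496 + 68121) = -455603/2 - sqrt(200617)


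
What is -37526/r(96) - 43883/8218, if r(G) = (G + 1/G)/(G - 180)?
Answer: 355205964163/10820758 ≈ 32826.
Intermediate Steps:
r(G) = (G + 1/G)/(-180 + G)
-37526/r(96) - 43883/8218 = -37526*96*(-180 + 96)/(1 + 96**2) - 43883/8218 = -37526*(-8064/(1 + 9216)) - 43883*1/8218 = -37526/((1/96)*(-1/84)*9217) - 6269/1174 = -37526/(-9217/8064) - 6269/1174 = -37526*(-8064/9217) - 6269/1174 = 302609664/9217 - 6269/1174 = 355205964163/10820758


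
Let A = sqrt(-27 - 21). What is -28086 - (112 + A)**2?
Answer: -40582 - 896*I*sqrt(3) ≈ -40582.0 - 1551.9*I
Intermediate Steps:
A = 4*I*sqrt(3) (A = sqrt(-48) = 4*I*sqrt(3) ≈ 6.9282*I)
-28086 - (112 + A)**2 = -28086 - (112 + 4*I*sqrt(3))**2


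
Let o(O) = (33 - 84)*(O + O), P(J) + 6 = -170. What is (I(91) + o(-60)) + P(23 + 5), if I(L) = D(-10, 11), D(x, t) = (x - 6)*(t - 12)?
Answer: 5960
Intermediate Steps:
P(J) = -176 (P(J) = -6 - 170 = -176)
D(x, t) = (-12 + t)*(-6 + x) (D(x, t) = (-6 + x)*(-12 + t) = (-12 + t)*(-6 + x))
I(L) = 16 (I(L) = 72 - 12*(-10) - 6*11 + 11*(-10) = 72 + 120 - 66 - 110 = 16)
o(O) = -102*O
(I(91) + o(-60)) + P(23 + 5) = (16 - 102*(-60)) - 176 = (16 + 6120) - 176 = 6136 - 176 = 5960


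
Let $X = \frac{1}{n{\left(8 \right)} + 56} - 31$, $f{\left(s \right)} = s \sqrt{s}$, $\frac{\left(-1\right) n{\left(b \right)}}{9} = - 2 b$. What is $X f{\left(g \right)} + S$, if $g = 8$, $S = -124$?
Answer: $-124 - \frac{12398 \sqrt{2}}{25} \approx -825.34$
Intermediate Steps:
$n{\left(b \right)} = 18 b$ ($n{\left(b \right)} = - 9 \left(- 2 b\right) = 18 b$)
$f{\left(s \right)} = s^{\frac{3}{2}}$
$X = - \frac{6199}{200}$ ($X = \frac{1}{18 \cdot 8 + 56} - 31 = \frac{1}{144 + 56} - 31 = \frac{1}{200} - 31 = - \frac{6199}{200} \approx -30.995$)
$X f{\left(g \right)} + S = - \frac{6199 \cdot 8^{\frac{3}{2}}}{200} - 124 = - \frac{6199 \cdot 16 \sqrt{2}}{200} - 124 = - \frac{12398 \sqrt{2}}{25} - 124 = -124 - \frac{12398 \sqrt{2}}{25}$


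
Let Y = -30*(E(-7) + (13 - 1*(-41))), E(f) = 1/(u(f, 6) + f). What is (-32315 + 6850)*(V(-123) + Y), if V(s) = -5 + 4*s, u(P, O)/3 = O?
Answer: 53978855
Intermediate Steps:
u(P, O) = 3*O
E(f) = 1/(18 + f) (E(f) = 1/(3*6 + f) = 1/(18 + f))
Y = -17850/11 (Y = -30*(1/(18 - 7) + (13 - 1*(-41))) = -30*(1/11 + (13 + 41)) = -30*(1/11 + 54) = -30*595/11 = -17850/11 ≈ -1622.7)
(-32315 + 6850)*(V(-123) + Y) = (-32315 + 6850)*((-5 + 4*(-123)) - 17850/11) = -25465*((-5 - 492) - 17850/11) = -25465*(-497 - 17850/11) = -25465*(-23317/11) = 53978855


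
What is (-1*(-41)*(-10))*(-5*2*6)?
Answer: 24600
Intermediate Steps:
(-1*(-41)*(-10))*(-5*2*6) = (41*(-10))*(-10*6) = -410*(-60) = 24600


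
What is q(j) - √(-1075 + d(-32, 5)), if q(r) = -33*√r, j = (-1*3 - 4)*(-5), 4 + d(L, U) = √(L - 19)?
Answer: -√(-1079 + I*√51) - 33*√35 ≈ -195.34 - 32.848*I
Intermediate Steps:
d(L, U) = -4 + √(-19 + L) (d(L, U) = -4 + √(L - 19) = -4 + √(-19 + L))
j = 35 (j = (-3 - 4)*(-5) = -7*(-5) = 35)
q(j) - √(-1075 + d(-32, 5)) = -33*√35 - √(-1075 + (-4 + √(-19 - 32))) = -33*√35 - √(-1075 + (-4 + √(-51))) = -33*√35 - √(-1075 + (-4 + I*√51)) = -33*√35 - √(-1079 + I*√51) = -√(-1079 + I*√51) - 33*√35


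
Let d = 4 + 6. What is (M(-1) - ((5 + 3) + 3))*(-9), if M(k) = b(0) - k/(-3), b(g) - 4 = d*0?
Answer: 66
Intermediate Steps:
d = 10
b(g) = 4 (b(g) = 4 + 10*0 = 4 + 0 = 4)
M(k) = 4 + k/3 (M(k) = 4 - k/(-3) = 4 - k*(-1)/3 = 4 - (-1)*k/3 = 4 + k/3)
(M(-1) - ((5 + 3) + 3))*(-9) = ((4 + (⅓)*(-1)) - ((5 + 3) + 3))*(-9) = ((4 - ⅓) - (8 + 3))*(-9) = (11/3 - 1*11)*(-9) = (11/3 - 11)*(-9) = -22/3*(-9) = 66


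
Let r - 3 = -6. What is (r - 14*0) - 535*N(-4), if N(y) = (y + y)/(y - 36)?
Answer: -110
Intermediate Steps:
r = -3 (r = 3 - 6 = -3)
N(y) = 2*y/(-36 + y) (N(y) = (2*y)/(-36 + y) = 2*y/(-36 + y))
(r - 14*0) - 535*N(-4) = (-3 - 14*0) - 1070*(-4)/(-36 - 4) = (-3 + 0) - 1070*(-4)/(-40) = -3 - 1070*(-4)*(-1)/40 = -3 - 535*⅕ = -3 - 107 = -110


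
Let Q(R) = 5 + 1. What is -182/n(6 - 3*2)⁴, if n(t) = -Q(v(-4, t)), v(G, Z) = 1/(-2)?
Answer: -91/648 ≈ -0.14043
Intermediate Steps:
v(G, Z) = -½
Q(R) = 6
n(t) = -6 (n(t) = -1*6 = -6)
-182/n(6 - 3*2)⁴ = -182/((-6)⁴) = -182/1296 = -182*1/1296 = -91/648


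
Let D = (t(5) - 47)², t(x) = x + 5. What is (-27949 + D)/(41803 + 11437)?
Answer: -1329/2662 ≈ -0.49925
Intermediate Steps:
t(x) = 5 + x
D = 1369 (D = ((5 + 5) - 47)² = (10 - 47)² = (-37)² = 1369)
(-27949 + D)/(41803 + 11437) = (-27949 + 1369)/(41803 + 11437) = -26580/53240 = -26580*1/53240 = -1329/2662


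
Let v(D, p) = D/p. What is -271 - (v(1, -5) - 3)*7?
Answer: -1243/5 ≈ -248.60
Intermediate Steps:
-271 - (v(1, -5) - 3)*7 = -271 - (1/(-5) - 3)*7 = -271 - (1*(-⅕) - 3)*7 = -271 - (-⅕ - 3)*7 = -271 - (-16)*7/5 = -271 - 1*(-112/5) = -271 + 112/5 = -1243/5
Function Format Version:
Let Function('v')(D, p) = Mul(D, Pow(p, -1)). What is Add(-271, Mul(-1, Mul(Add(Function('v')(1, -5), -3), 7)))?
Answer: Rational(-1243, 5) ≈ -248.60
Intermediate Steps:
Add(-271, Mul(-1, Mul(Add(Function('v')(1, -5), -3), 7))) = Add(-271, Mul(-1, Mul(Add(Mul(1, Pow(-5, -1)), -3), 7))) = Add(-271, Mul(-1, Mul(Add(Mul(1, Rational(-1, 5)), -3), 7))) = Add(-271, Mul(-1, Mul(Add(Rational(-1, 5), -3), 7))) = Add(-271, Mul(-1, Mul(Rational(-16, 5), 7))) = Add(-271, Mul(-1, Rational(-112, 5))) = Add(-271, Rational(112, 5)) = Rational(-1243, 5)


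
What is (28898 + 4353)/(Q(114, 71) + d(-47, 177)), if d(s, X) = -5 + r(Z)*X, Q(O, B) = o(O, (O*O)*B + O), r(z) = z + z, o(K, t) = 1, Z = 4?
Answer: 33251/1412 ≈ 23.549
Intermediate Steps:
r(z) = 2*z
Q(O, B) = 1
d(s, X) = -5 + 8*X (d(s, X) = -5 + (2*4)*X = -5 + 8*X)
(28898 + 4353)/(Q(114, 71) + d(-47, 177)) = (28898 + 4353)/(1 + (-5 + 8*177)) = 33251/(1 + (-5 + 1416)) = 33251/(1 + 1411) = 33251/1412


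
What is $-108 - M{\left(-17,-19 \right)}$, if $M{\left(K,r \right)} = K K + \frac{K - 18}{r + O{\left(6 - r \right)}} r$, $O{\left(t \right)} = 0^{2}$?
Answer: $-362$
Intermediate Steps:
$O{\left(t \right)} = 0$
$M{\left(K,r \right)} = -18 + K + K^{2}$ ($M{\left(K,r \right)} = K K + \frac{K - 18}{r + 0} r = K^{2} + \frac{-18 + K}{r} r = K^{2} + \left(-18 + K\right) = -18 + K + K^{2}$)
$-108 - M{\left(-17,-19 \right)} = -108 - \left(-18 - 17 + \left(-17\right)^{2}\right) = -108 - \left(-18 - 17 + 289\right) = -108 - 254 = -362$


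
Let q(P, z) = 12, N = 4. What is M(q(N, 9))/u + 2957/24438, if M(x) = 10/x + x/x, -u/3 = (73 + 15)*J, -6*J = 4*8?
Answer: 127523/1042688 ≈ 0.12230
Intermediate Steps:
J = -16/3 (J = -2*8/3 = -⅙*32 = -16/3 ≈ -5.3333)
u = 1408 (u = -3*(73 + 15)*(-16)/3 = -264*(-16)/3 = -3*(-1408/3) = 1408)
M(x) = 1 + 10/x (M(x) = 10/x + 1 = 1 + 10/x)
M(q(N, 9))/u + 2957/24438 = ((10 + 12)/12)/1408 + 2957/24438 = ((1/12)*22)*(1/1408) + 2957*(1/24438) = (11/6)*(1/1408) + 2957/24438 = 1/768 + 2957/24438 = 127523/1042688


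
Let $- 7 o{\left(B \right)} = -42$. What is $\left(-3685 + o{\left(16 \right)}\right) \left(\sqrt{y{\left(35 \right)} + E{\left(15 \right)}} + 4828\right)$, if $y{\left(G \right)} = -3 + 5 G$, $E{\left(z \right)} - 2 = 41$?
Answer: $-17762212 - 3679 \sqrt{215} \approx -1.7816 \cdot 10^{7}$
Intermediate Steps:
$E{\left(z \right)} = 43$ ($E{\left(z \right)} = 2 + 41 = 43$)
$o{\left(B \right)} = 6$ ($o{\left(B \right)} = \left(- \frac{1}{7}\right) \left(-42\right) = 6$)
$\left(-3685 + o{\left(16 \right)}\right) \left(\sqrt{y{\left(35 \right)} + E{\left(15 \right)}} + 4828\right) = \left(-3685 + 6\right) \left(\sqrt{\left(-3 + 5 \cdot 35\right) + 43} + 4828\right) = - 3679 \left(\sqrt{\left(-3 + 175\right) + 43} + 4828\right) = - 3679 \left(\sqrt{172 + 43} + 4828\right) = - 3679 \left(\sqrt{215} + 4828\right) = - 3679 \left(4828 + \sqrt{215}\right) = -17762212 - 3679 \sqrt{215}$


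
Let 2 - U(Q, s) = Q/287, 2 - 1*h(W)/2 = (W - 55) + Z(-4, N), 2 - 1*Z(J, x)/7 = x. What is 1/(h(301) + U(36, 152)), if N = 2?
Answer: -287/139518 ≈ -0.0020571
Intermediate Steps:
Z(J, x) = 14 - 7*x
h(W) = 114 - 2*W (h(W) = 4 - 2*((W - 55) + (14 - 7*2)) = 4 - 2*((-55 + W) + (14 - 14)) = 4 - 2*((-55 + W) + 0) = 4 - 2*(-55 + W) = 4 + (110 - 2*W) = 114 - 2*W)
U(Q, s) = 2 - Q/287
1/(h(301) + U(36, 152)) = 1/((114 - 2*301) + (2 - 1/287*36)) = 1/((114 - 602) + (2 - 36/287)) = 1/(-488 + 538/287) = 1/(-139518/287) = -287/139518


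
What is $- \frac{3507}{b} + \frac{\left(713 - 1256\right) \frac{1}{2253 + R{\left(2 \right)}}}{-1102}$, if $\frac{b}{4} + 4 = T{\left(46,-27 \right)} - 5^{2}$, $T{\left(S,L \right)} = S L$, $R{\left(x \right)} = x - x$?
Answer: $\frac{1451660209}{2103764284} \approx 0.69003$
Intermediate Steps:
$R{\left(x \right)} = 0$
$T{\left(S,L \right)} = L S$
$b = -5084$ ($b = -16 + 4 \left(\left(-27\right) 46 - 5^{2}\right) = -16 + 4 \left(-1242 - 25\right) = -16 + 4 \left(-1267\right) = -16 - 5068 = -5084$)
$- \frac{3507}{b} + \frac{\left(713 - 1256\right) \frac{1}{2253 + R{\left(2 \right)}}}{-1102} = - \frac{3507}{-5084} + \frac{\left(713 - 1256\right) \frac{1}{2253 + 0}}{-1102} = \left(-3507\right) \left(- \frac{1}{5084}\right) + - \frac{543}{2253} \left(- \frac{1}{1102}\right) = \frac{3507}{5084} + \left(-543\right) \frac{1}{2253} \left(- \frac{1}{1102}\right) = \frac{3507}{5084} - - \frac{181}{827602} = \frac{3507}{5084} + \frac{181}{827602} = \frac{1451660209}{2103764284}$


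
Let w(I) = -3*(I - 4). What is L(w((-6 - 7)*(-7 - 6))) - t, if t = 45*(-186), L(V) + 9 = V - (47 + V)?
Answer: 8314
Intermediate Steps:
w(I) = 12 - 3*I (w(I) = -3*(-4 + I) = 12 - 3*I)
L(V) = -56 (L(V) = -9 + (V - (47 + V)) = -9 + (V + (-47 - V)) = -9 - 47 = -56)
t = -8370
L(w((-6 - 7)*(-7 - 6))) - t = -56 - 1*(-8370) = -56 + 8370 = 8314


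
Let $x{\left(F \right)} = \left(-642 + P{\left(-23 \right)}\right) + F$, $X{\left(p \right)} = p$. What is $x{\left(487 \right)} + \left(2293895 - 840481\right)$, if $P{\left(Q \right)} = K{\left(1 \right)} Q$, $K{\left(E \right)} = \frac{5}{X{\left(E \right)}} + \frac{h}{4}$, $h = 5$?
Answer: $\frac{5812461}{4} \approx 1.4531 \cdot 10^{6}$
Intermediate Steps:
$K{\left(E \right)} = \frac{5}{4} + \frac{5}{E}$ ($K{\left(E \right)} = \frac{5}{E} + \frac{5}{4} = \frac{5}{4} + \frac{5}{E}$)
$P{\left(Q \right)} = \frac{25 Q}{4}$ ($P{\left(Q \right)} = \left(\frac{5}{4} + \frac{5}{1}\right) Q = \left(\frac{5}{4} + 5 \cdot 1\right) Q = \left(\frac{5}{4} + 5\right) Q = \frac{25 Q}{4}$)
$x{\left(F \right)} = - \frac{3143}{4} + F$ ($x{\left(F \right)} = \left(-642 + \frac{25}{4} \left(-23\right)\right) + F = \left(-642 - \frac{575}{4}\right) + F = - \frac{3143}{4} + F$)
$x{\left(487 \right)} + \left(2293895 - 840481\right) = \left(- \frac{3143}{4} + 487\right) + \left(2293895 - 840481\right) = - \frac{1195}{4} + \left(2293895 - 840481\right) = - \frac{1195}{4} + 1453414 = \frac{5812461}{4}$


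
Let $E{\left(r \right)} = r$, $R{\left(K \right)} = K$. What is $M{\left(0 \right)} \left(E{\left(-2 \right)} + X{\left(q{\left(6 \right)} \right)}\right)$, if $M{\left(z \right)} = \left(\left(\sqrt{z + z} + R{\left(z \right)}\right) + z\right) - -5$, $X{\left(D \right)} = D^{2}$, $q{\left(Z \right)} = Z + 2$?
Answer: $310$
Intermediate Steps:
$q{\left(Z \right)} = 2 + Z$
$M{\left(z \right)} = 5 + 2 z + \sqrt{2} \sqrt{z}$ ($M{\left(z \right)} = \left(\left(\sqrt{z + z} + z\right) + z\right) - -5 = \left(\left(\sqrt{2 z} + z\right) + z\right) + 5 = \left(\left(\sqrt{2} \sqrt{z} + z\right) + z\right) + 5 = \left(\left(z + \sqrt{2} \sqrt{z}\right) + z\right) + 5 = \left(2 z + \sqrt{2} \sqrt{z}\right) + 5 = 5 + 2 z + \sqrt{2} \sqrt{z}$)
$M{\left(0 \right)} \left(E{\left(-2 \right)} + X{\left(q{\left(6 \right)} \right)}\right) = \left(5 + 2 \cdot 0 + \sqrt{2} \sqrt{0}\right) \left(-2 + \left(2 + 6\right)^{2}\right) = \left(5 + 0 + \sqrt{2} \cdot 0\right) \left(-2 + 8^{2}\right) = \left(5 + 0 + 0\right) \left(-2 + 64\right) = 5 \cdot 62 = 310$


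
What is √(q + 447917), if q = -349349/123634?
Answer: 3*√15525016035146/17662 ≈ 669.26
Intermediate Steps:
q = -49907/17662 (q = -349349*1/123634 = -49907/17662 ≈ -2.8257)
√(q + 447917) = √(-49907/17662 + 447917) = √(7911060147/17662) = 3*√15525016035146/17662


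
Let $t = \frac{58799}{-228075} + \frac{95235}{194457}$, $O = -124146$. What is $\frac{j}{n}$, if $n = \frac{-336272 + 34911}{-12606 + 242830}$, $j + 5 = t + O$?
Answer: $\frac{422551858385648974544}{4455198498151425} \approx 94845.0$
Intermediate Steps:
$t = \frac{3428948494}{14783593425}$ ($t = 58799 \left(- \frac{1}{228075}\right) + 95235 \cdot \frac{1}{194457} = - \frac{58799}{228075} + \frac{31745}{64819} = \frac{3428948494}{14783593425} \approx 0.23194$)
$j = - \frac{1835394478358681}{14783593425}$ ($j = -5 + \left(\frac{3428948494}{14783593425} - 124146\right) = -5 - \frac{1835320560391556}{14783593425} = - \frac{1835394478358681}{14783593425} \approx -1.2415 \cdot 10^{5}$)
$n = - \frac{301361}{230224} \approx -1.309$
$\frac{j}{n} = - \frac{1835394478358681}{14783593425 \left(- \frac{301361}{230224}\right)} = \left(- \frac{1835394478358681}{14783593425}\right) \left(- \frac{230224}{301361}\right) = \frac{422551858385648974544}{4455198498151425}$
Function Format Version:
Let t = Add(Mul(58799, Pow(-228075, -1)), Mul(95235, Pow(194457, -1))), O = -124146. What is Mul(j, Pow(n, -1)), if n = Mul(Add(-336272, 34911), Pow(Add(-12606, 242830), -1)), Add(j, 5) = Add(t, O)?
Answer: Rational(422551858385648974544, 4455198498151425) ≈ 94845.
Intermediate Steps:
t = Rational(3428948494, 14783593425) (t = Add(Mul(58799, Rational(-1, 228075)), Mul(95235, Rational(1, 194457))) = Add(Rational(-58799, 228075), Rational(31745, 64819)) = Rational(3428948494, 14783593425) ≈ 0.23194)
j = Rational(-1835394478358681, 14783593425) (j = Add(-5, Add(Rational(3428948494, 14783593425), -124146)) = Add(-5, Rational(-1835320560391556, 14783593425)) = Rational(-1835394478358681, 14783593425) ≈ -1.2415e+5)
n = Rational(-301361, 230224) (n = Mul(-301361, Pow(230224, -1)) = Mul(-301361, Rational(1, 230224)) = Rational(-301361, 230224) ≈ -1.3090)
Mul(j, Pow(n, -1)) = Mul(Rational(-1835394478358681, 14783593425), Pow(Rational(-301361, 230224), -1)) = Mul(Rational(-1835394478358681, 14783593425), Rational(-230224, 301361)) = Rational(422551858385648974544, 4455198498151425)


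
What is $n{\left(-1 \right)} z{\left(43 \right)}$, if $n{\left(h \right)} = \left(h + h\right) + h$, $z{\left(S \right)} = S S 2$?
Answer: $-11094$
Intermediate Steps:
$z{\left(S \right)} = 2 S^{2}$ ($z{\left(S \right)} = S^{2} \cdot 2 = 2 S^{2}$)
$n{\left(h \right)} = 3 h$ ($n{\left(h \right)} = 2 h + h = 3 h$)
$n{\left(-1 \right)} z{\left(43 \right)} = 3 \left(-1\right) 2 \cdot 43^{2} = - 3 \cdot 2 \cdot 1849 = \left(-3\right) 3698 = -11094$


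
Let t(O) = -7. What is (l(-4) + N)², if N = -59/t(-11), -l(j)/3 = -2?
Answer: 10201/49 ≈ 208.18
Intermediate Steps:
l(j) = 6 (l(j) = -3*(-2) = 6)
N = 59/7 (N = -59/(-7) = -59*(-⅐) = 59/7 ≈ 8.4286)
(l(-4) + N)² = (6 + 59/7)² = (101/7)² = 10201/49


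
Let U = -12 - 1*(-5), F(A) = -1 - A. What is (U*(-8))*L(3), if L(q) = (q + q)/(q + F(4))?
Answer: -168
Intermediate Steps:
L(q) = 2*q/(-5 + q) (L(q) = (q + q)/(q + (-1 - 1*4)) = (2*q)/(q + (-1 - 4)) = (2*q)/(q - 5) = (2*q)/(-5 + q) = 2*q/(-5 + q))
U = -7 (U = -12 + 5 = -7)
(U*(-8))*L(3) = (-7*(-8))*(2*3/(-5 + 3)) = 56*(2*3/(-2)) = 56*(2*3*(-½)) = 56*(-3) = -168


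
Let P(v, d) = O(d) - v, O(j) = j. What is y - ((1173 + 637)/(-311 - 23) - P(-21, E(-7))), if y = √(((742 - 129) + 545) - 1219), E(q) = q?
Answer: 3243/167 + I*√61 ≈ 19.419 + 7.8102*I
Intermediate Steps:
P(v, d) = d - v
y = I*√61 (y = √((613 + 545) - 1219) = √(1158 - 1219) = √(-61) = I*√61 ≈ 7.8102*I)
y - ((1173 + 637)/(-311 - 23) - P(-21, E(-7))) = I*√61 - ((1173 + 637)/(-311 - 23) - (-7 - 1*(-21))) = I*√61 - (1810/(-334) - (-7 + 21)) = I*√61 - (1810*(-1/334) - 1*14) = I*√61 - (-905/167 - 14) = I*√61 - 1*(-3243/167) = I*√61 + 3243/167 = 3243/167 + I*√61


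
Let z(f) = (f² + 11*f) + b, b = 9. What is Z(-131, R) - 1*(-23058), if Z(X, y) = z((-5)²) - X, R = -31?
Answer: 24098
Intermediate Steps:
z(f) = 9 + f² + 11*f (z(f) = (f² + 11*f) + 9 = 9 + f² + 11*f)
Z(X, y) = 909 - X (Z(X, y) = (9 + ((-5)²)² + 11*(-5)²) - X = (9 + 25² + 11*25) - X = (9 + 625 + 275) - X = 909 - X)
Z(-131, R) - 1*(-23058) = (909 - 1*(-131)) - 1*(-23058) = (909 + 131) + 23058 = 1040 + 23058 = 24098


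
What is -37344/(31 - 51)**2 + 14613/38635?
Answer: -17961753/193175 ≈ -92.982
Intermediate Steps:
-37344/(31 - 51)**2 + 14613/38635 = -37344/((-20)**2) + 14613*(1/38635) = -37344/400 + 14613/38635 = -37344*1/400 + 14613/38635 = -2334/25 + 14613/38635 = -17961753/193175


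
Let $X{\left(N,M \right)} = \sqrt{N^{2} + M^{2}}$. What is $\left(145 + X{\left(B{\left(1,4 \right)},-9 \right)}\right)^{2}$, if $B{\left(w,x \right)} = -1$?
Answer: $\left(145 + \sqrt{82}\right)^{2} \approx 23733.0$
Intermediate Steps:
$X{\left(N,M \right)} = \sqrt{M^{2} + N^{2}}$
$\left(145 + X{\left(B{\left(1,4 \right)},-9 \right)}\right)^{2} = \left(145 + \sqrt{\left(-9\right)^{2} + \left(-1\right)^{2}}\right)^{2} = \left(145 + \sqrt{81 + 1}\right)^{2} = \left(145 + \sqrt{82}\right)^{2}$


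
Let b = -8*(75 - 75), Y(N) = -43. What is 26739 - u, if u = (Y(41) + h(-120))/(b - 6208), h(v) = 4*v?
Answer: 165995189/6208 ≈ 26739.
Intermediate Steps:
b = 0 (b = -8*0 = 0)
u = 523/6208 (u = (-43 + 4*(-120))/(0 - 6208) = (-43 - 480)/(-6208) = -523*(-1/6208) = 523/6208 ≈ 0.084246)
26739 - u = 26739 - 1*523/6208 = 26739 - 523/6208 = 165995189/6208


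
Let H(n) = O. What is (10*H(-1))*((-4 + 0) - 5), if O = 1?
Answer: -90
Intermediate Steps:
H(n) = 1
(10*H(-1))*((-4 + 0) - 5) = (10*1)*((-4 + 0) - 5) = 10*(-4 - 5) = 10*(-9) = -90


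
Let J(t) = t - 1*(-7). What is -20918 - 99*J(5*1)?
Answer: -22106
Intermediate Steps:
J(t) = 7 + t (J(t) = t + 7 = 7 + t)
-20918 - 99*J(5*1) = -20918 - 99*(7 + 5*1) = -20918 - 99*(7 + 5) = -20918 - 99*12 = -20918 - 1188 = -22106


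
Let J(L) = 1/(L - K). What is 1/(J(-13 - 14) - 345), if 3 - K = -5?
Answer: -35/12076 ≈ -0.0028983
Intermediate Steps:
K = 8 (K = 3 - 1*(-5) = 3 + 5 = 8)
J(L) = 1/(-8 + L) (J(L) = 1/(L - 1*8) = 1/(L - 8) = 1/(-8 + L))
1/(J(-13 - 14) - 345) = 1/(1/(-8 + (-13 - 14)) - 345) = 1/(1/(-8 - 27) - 345) = 1/(1/(-35) - 345) = 1/(-1/35 - 345) = 1/(-12076/35) = -35/12076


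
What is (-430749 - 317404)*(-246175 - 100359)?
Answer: 259260451702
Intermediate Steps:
(-430749 - 317404)*(-246175 - 100359) = -748153*(-346534) = 259260451702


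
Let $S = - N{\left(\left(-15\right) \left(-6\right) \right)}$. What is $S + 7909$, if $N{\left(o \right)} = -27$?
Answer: $7936$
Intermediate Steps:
$S = 27$ ($S = \left(-1\right) \left(-27\right) = 27$)
$S + 7909 = 27 + 7909 = 7936$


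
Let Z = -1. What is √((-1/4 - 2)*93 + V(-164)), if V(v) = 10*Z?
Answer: I*√877/2 ≈ 14.807*I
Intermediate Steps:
V(v) = -10 (V(v) = 10*(-1) = -10)
√((-1/4 - 2)*93 + V(-164)) = √((-1/4 - 2)*93 - 10) = √((-1*¼ - 2)*93 - 10) = √((-¼ - 2)*93 - 10) = √(-9/4*93 - 10) = √(-837/4 - 10) = √(-877/4) = I*√877/2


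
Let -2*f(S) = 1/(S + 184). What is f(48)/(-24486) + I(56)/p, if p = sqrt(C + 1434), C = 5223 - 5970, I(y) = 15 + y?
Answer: 1/11361504 + 71*sqrt(687)/687 ≈ 2.7088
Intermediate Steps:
C = -747
f(S) = -1/(2*(184 + S)) (f(S) = -1/(2*(S + 184)) = -1/(2*(184 + S)))
p = sqrt(687) (p = sqrt(-747 + 1434) = sqrt(687) ≈ 26.211)
f(48)/(-24486) + I(56)/p = -1/(368 + 2*48)/(-24486) + (15 + 56)/(sqrt(687)) = -1/(368 + 96)*(-1/24486) + 71*(sqrt(687)/687) = -1/464*(-1/24486) + 71*sqrt(687)/687 = 1/11361504 + 71*sqrt(687)/687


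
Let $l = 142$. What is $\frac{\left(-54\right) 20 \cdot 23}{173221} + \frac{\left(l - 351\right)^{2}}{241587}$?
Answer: $\frac{1565445421}{41847941727} \approx 0.037408$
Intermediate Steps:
$\frac{\left(-54\right) 20 \cdot 23}{173221} + \frac{\left(l - 351\right)^{2}}{241587} = \frac{\left(-54\right) 20 \cdot 23}{173221} + \frac{\left(142 - 351\right)^{2}}{241587} = \left(-1080\right) 23 \cdot \frac{1}{173221} + \left(-209\right)^{2} \cdot \frac{1}{241587} = \left(-24840\right) \frac{1}{173221} + 43681 \cdot \frac{1}{241587} = - \frac{24840}{173221} + \frac{43681}{241587} = \frac{1565445421}{41847941727}$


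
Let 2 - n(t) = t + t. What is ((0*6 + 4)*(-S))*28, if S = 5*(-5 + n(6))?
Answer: 8400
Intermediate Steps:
n(t) = 2 - 2*t (n(t) = 2 - (t + t) = 2 - 2*t)
S = -75 (S = 5*(-5 + (2 - 2*6)) = 5*(-5 + (2 - 12)) = 5*(-5 - 10) = 5*(-15) = -75)
((0*6 + 4)*(-S))*28 = ((0*6 + 4)*(-1*(-75)))*28 = ((0 + 4)*75)*28 = (4*75)*28 = 300*28 = 8400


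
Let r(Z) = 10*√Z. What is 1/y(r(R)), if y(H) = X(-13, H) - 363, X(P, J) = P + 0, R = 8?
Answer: -1/376 ≈ -0.0026596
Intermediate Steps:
X(P, J) = P
y(H) = -376 (y(H) = -13 - 363 = -376)
1/y(r(R)) = 1/(-376) = -1/376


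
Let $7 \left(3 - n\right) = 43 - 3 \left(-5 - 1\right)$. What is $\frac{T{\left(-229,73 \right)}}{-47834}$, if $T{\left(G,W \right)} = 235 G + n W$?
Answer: $\frac{379625}{334838} \approx 1.1338$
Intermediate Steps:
$n = - \frac{40}{7}$ ($n = 3 - \frac{43 - 3 \left(-5 - 1\right)}{7} = 3 - \frac{43 - -18}{7} = 3 - \frac{43 + 18}{7} = 3 - \frac{61}{7} = - \frac{40}{7} \approx -5.7143$)
$T{\left(G,W \right)} = 235 G - \frac{40 W}{7}$
$\frac{T{\left(-229,73 \right)}}{-47834} = \frac{235 \left(-229\right) - \frac{2920}{7}}{-47834} = \left(-53815 - \frac{2920}{7}\right) \left(- \frac{1}{47834}\right) = \left(- \frac{379625}{7}\right) \left(- \frac{1}{47834}\right) = \frac{379625}{334838}$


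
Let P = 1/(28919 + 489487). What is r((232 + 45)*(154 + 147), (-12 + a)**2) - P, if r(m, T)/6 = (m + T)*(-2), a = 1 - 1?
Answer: -519573450313/518406 ≈ -1.0023e+6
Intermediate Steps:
a = 0
P = 1/518406 ≈ 1.9290e-6
r(m, T) = -12*T - 12*m (r(m, T) = 6*((m + T)*(-2)) = 6*((T + m)*(-2)) = 6*(-2*T - 2*m) = -12*T - 12*m)
r((232 + 45)*(154 + 147), (-12 + a)**2) - P = (-12*(-12 + 0)**2 - 12*(232 + 45)*(154 + 147)) - 1*1/518406 = (-12*(-12)**2 - 3324*301) - 1/518406 = (-12*144 - 12*83377) - 1/518406 = (-1728 - 1000524) - 1/518406 = -1002252 - 1/518406 = -519573450313/518406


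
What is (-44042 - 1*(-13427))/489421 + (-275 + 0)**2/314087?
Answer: 27396689620/153720773627 ≈ 0.17822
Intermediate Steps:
(-44042 - 1*(-13427))/489421 + (-275 + 0)**2/314087 = (-44042 + 13427)*(1/489421) + (-275)**2*(1/314087) = -30615*1/489421 + 75625*(1/314087) = -30615/489421 + 75625/314087 = 27396689620/153720773627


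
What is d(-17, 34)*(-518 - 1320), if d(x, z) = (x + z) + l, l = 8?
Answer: -45950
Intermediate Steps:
d(x, z) = 8 + x + z (d(x, z) = (x + z) + 8 = 8 + x + z)
d(-17, 34)*(-518 - 1320) = (8 - 17 + 34)*(-518 - 1320) = 25*(-1838) = -45950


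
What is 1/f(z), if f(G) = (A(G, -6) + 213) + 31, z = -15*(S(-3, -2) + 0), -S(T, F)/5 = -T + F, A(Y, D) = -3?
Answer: 1/241 ≈ 0.0041494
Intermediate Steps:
S(T, F) = -5*F + 5*T (S(T, F) = -5*(-T + F) = -5*(F - T) = -5*F + 5*T)
z = 75 (z = -15*((-5*(-2) + 5*(-3)) + 0) = -15*((10 - 15) + 0) = -15*(-5 + 0) = -15*(-5) = 75)
f(G) = 241 (f(G) = (-3 + 213) + 31 = 210 + 31 = 241)
1/f(z) = 1/241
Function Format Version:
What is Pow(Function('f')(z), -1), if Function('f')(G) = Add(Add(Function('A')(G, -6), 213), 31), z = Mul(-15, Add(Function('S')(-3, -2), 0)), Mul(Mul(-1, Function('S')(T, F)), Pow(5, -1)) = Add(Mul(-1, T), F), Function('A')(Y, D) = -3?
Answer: Rational(1, 241) ≈ 0.0041494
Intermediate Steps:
Function('S')(T, F) = Add(Mul(-5, F), Mul(5, T)) (Function('S')(T, F) = Mul(-5, Add(Mul(-1, T), F)) = Mul(-5, Add(F, Mul(-1, T))) = Add(Mul(-5, F), Mul(5, T)))
z = 75 (z = Mul(-15, Add(Add(Mul(-5, -2), Mul(5, -3)), 0)) = Mul(-15, Add(Add(10, -15), 0)) = Mul(-15, Add(-5, 0)) = Mul(-15, -5) = 75)
Function('f')(G) = 241 (Function('f')(G) = Add(Add(-3, 213), 31) = Add(210, 31) = 241)
Pow(Function('f')(z), -1) = Pow(241, -1) = Rational(1, 241)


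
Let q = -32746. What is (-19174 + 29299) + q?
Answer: -22621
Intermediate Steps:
(-19174 + 29299) + q = (-19174 + 29299) - 32746 = 10125 - 32746 = -22621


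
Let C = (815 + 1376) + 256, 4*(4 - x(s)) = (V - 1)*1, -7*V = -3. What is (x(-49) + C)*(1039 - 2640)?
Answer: -27469958/7 ≈ -3.9243e+6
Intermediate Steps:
V = 3/7 (V = -1/7*(-3) = 3/7 ≈ 0.42857)
x(s) = 29/7 (x(s) = 4 - (3/7 - 1)/4 = 4 - (-1)/7 = 4 - 1/4*(-4/7) = 4 + 1/7 = 29/7)
C = 2447 (C = 2191 + 256 = 2447)
(x(-49) + C)*(1039 - 2640) = (29/7 + 2447)*(1039 - 2640) = (17158/7)*(-1601) = -27469958/7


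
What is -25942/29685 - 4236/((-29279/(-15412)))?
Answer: -1938751667738/869147115 ≈ -2230.6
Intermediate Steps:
-25942/29685 - 4236/((-29279/(-15412))) = -25942*1/29685 - 4236/((-29279*(-1/15412))) = -25942/29685 - 4236/29279/15412 = -25942/29685 - 4236*15412/29279 = -25942/29685 - 65285232/29279 = -1938751667738/869147115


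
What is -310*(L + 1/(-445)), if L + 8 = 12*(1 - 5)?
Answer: 1545102/89 ≈ 17361.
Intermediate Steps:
L = -56 (L = -8 + 12*(1 - 5) = -8 + 12*(-4) = -8 - 48 = -56)
-310*(L + 1/(-445)) = -310*(-56 + 1/(-445)) = -310*(-56 - 1/445) = -310*(-24921/445) = 1545102/89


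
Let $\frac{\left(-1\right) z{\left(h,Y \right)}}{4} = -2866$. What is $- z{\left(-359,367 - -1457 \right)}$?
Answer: $-11464$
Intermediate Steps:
$z{\left(h,Y \right)} = 11464$ ($z{\left(h,Y \right)} = \left(-4\right) \left(-2866\right) = 11464$)
$- z{\left(-359,367 - -1457 \right)} = \left(-1\right) 11464 = -11464$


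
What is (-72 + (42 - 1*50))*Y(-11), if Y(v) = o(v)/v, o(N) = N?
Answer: -80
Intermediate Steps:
Y(v) = 1 (Y(v) = v/v = 1)
(-72 + (42 - 1*50))*Y(-11) = (-72 + (42 - 1*50))*1 = (-72 + (42 - 50))*1 = (-72 - 8)*1 = -80*1 = -80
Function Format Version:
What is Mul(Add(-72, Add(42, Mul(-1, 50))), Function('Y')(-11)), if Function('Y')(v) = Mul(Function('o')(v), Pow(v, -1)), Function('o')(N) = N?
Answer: -80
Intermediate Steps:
Function('Y')(v) = 1 (Function('Y')(v) = Mul(v, Pow(v, -1)) = 1)
Mul(Add(-72, Add(42, Mul(-1, 50))), Function('Y')(-11)) = Mul(Add(-72, Add(42, Mul(-1, 50))), 1) = Mul(Add(-72, Add(42, -50)), 1) = Mul(Add(-72, -8), 1) = Mul(-80, 1) = -80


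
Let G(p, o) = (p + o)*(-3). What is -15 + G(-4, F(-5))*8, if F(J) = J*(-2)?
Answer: -159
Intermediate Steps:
F(J) = -2*J
G(p, o) = -3*o - 3*p (G(p, o) = (o + p)*(-3) = -3*o - 3*p)
-15 + G(-4, F(-5))*8 = -15 + (-(-6)*(-5) - 3*(-4))*8 = -15 + (-3*10 + 12)*8 = -15 + (-30 + 12)*8 = -15 - 18*8 = -15 - 144 = -159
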